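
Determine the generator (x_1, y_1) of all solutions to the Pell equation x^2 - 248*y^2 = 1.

(x, y) = (63, 4)

First expand sqrt(248) as a continued fraction. With x_i = (sqrt(248) + m_i)/d_i and (m_0, d_0) = (0, 1): a_0 = floor(sqrt(248)) = 15, since 15^2 = 225 <= 248 < 256 = 16^2.
Iterate m_{i+1} = d_i*a_i - m_i, d_{i+1} = (248 - m_{i+1}^2)/d_i, a_{i+1} = floor((a_0 + m_{i+1})/d_{i+1}):
  m_1 = 1*15 - 0 = 15, d_1 = (248 - 15^2)/1 = 23/1 = 23, a_1 = floor((15 + 15)/23) = 1.
  m_2 = 23*1 - 15 = 8, d_2 = (248 - 8^2)/23 = 184/23 = 8, a_2 = floor((15 + 8)/8) = 2.
  m_3 = 8*2 - 8 = 8, d_3 = (248 - 8^2)/8 = 184/8 = 23, a_3 = floor((15 + 8)/23) = 1.
  m_4 = 23*1 - 8 = 15, d_4 = (248 - 15^2)/23 = 23/23 = 1, a_4 = floor((15 + 15)/1) = 30.
  m_5 = 1*30 - 15 = 15, d_5 = (248 - 15^2)/1 = 23/1 = 23: (m_5, d_5) = (m_1, d_1) = (15, 23), so from here the quotients repeat a_1, ..., a_4; the period length is 4.
So sqrt(248) = [15; (1, 2, 1, 30)] with period length k = 4.
k is even, so the fundamental solution of x^2 - 248y^2 = 1 is (p_{k-1}, q_{k-1}) = (p_3, q_3); compute convergents through index 3.
Convergents (p_i = a_i*p_{i-1} + p_{i-2}, q_i = a_i*q_{i-1} + q_{i-2} with p_{-2}=0, p_{-1}=1, q_{-2}=1, q_{-1}=0):
  i=0: a_0=15, p_0 = 15*1 + 0 = 15, q_0 = 15*0 + 1 = 1.
  i=1: a_1=1, p_1 = 1*15 + 1 = 16, q_1 = 1*1 + 0 = 1.
  i=2: a_2=2, p_2 = 2*16 + 15 = 47, q_2 = 2*1 + 1 = 3.
  i=3: a_3=1, p_3 = 1*47 + 16 = 63, q_3 = 1*3 + 1 = 4.
Check: 63^2 - 248*4^2 = 3969 - 3968 = 1, so (x, y) = (63, 4) solves the equation, and by the theorem it is the least positive solution.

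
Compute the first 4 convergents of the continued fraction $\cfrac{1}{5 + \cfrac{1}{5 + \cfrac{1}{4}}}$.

0/1, 1/5, 5/26, 21/109

Using the convergent recurrence p_i = a_i*p_{i-1} + p_{i-2}, q_i = a_i*q_{i-1} + q_{i-2} with p_{-2}=0, p_{-1}=1, q_{-2}=1, q_{-1}=0:
  i=0: a_0=0, p_0 = 0*1 + 0 = 0, q_0 = 0*0 + 1 = 1.
  i=1: a_1=5, p_1 = 5*0 + 1 = 1, q_1 = 5*1 + 0 = 5.
  i=2: a_2=5, p_2 = 5*1 + 0 = 5, q_2 = 5*5 + 1 = 26.
  i=3: a_3=4, p_3 = 4*5 + 1 = 21, q_3 = 4*26 + 5 = 109.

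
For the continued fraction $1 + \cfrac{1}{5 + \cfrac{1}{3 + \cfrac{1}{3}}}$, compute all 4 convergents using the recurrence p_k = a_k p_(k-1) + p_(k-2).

1/1, 6/5, 19/16, 63/53

Using the convergent recurrence p_i = a_i*p_{i-1} + p_{i-2}, q_i = a_i*q_{i-1} + q_{i-2} with p_{-2}=0, p_{-1}=1, q_{-2}=1, q_{-1}=0:
  i=0: a_0=1, p_0 = 1*1 + 0 = 1, q_0 = 1*0 + 1 = 1.
  i=1: a_1=5, p_1 = 5*1 + 1 = 6, q_1 = 5*1 + 0 = 5.
  i=2: a_2=3, p_2 = 3*6 + 1 = 19, q_2 = 3*5 + 1 = 16.
  i=3: a_3=3, p_3 = 3*19 + 6 = 63, q_3 = 3*16 + 5 = 53.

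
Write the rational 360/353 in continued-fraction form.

[1; 50, 2, 3]

Run the Euclidean algorithm on 360 and 353; the successive quotients are the partial quotients a_0, a_1, ... (each step inverts the fractional part left over by the previous one):
  360 = 1*353 + 7, so a_0 = 1.
  353 = 50*7 + 3, so a_1 = 50.
  7 = 2*3 + 1, so a_2 = 2.
  3 = 3*1 + 0, so a_3 = 3.
The remainder reaches 0 after 4 divisions, so the expansion has 4 partial quotients, read off in order.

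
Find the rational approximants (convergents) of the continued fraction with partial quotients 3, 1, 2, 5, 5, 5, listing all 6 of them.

3/1, 4/1, 11/3, 59/16, 306/83, 1589/431

Using the convergent recurrence p_i = a_i*p_{i-1} + p_{i-2}, q_i = a_i*q_{i-1} + q_{i-2} with p_{-2}=0, p_{-1}=1, q_{-2}=1, q_{-1}=0:
  i=0: a_0=3, p_0 = 3*1 + 0 = 3, q_0 = 3*0 + 1 = 1.
  i=1: a_1=1, p_1 = 1*3 + 1 = 4, q_1 = 1*1 + 0 = 1.
  i=2: a_2=2, p_2 = 2*4 + 3 = 11, q_2 = 2*1 + 1 = 3.
  i=3: a_3=5, p_3 = 5*11 + 4 = 59, q_3 = 5*3 + 1 = 16.
  i=4: a_4=5, p_4 = 5*59 + 11 = 306, q_4 = 5*16 + 3 = 83.
  i=5: a_5=5, p_5 = 5*306 + 59 = 1589, q_5 = 5*83 + 16 = 431.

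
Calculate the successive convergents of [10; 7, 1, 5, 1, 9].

10/1, 71/7, 81/8, 476/47, 557/55, 5489/542

Using the convergent recurrence p_i = a_i*p_{i-1} + p_{i-2}, q_i = a_i*q_{i-1} + q_{i-2} with p_{-2}=0, p_{-1}=1, q_{-2}=1, q_{-1}=0:
  i=0: a_0=10, p_0 = 10*1 + 0 = 10, q_0 = 10*0 + 1 = 1.
  i=1: a_1=7, p_1 = 7*10 + 1 = 71, q_1 = 7*1 + 0 = 7.
  i=2: a_2=1, p_2 = 1*71 + 10 = 81, q_2 = 1*7 + 1 = 8.
  i=3: a_3=5, p_3 = 5*81 + 71 = 476, q_3 = 5*8 + 7 = 47.
  i=4: a_4=1, p_4 = 1*476 + 81 = 557, q_4 = 1*47 + 8 = 55.
  i=5: a_5=9, p_5 = 9*557 + 476 = 5489, q_5 = 9*55 + 47 = 542.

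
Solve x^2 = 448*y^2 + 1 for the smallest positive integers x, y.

First expand sqrt(448) as a continued fraction. With x_i = (sqrt(448) + m_i)/d_i and (m_0, d_0) = (0, 1): a_0 = floor(sqrt(448)) = 21, since 21^2 = 441 <= 448 < 484 = 22^2.
Iterate m_{i+1} = d_i*a_i - m_i, d_{i+1} = (448 - m_{i+1}^2)/d_i, a_{i+1} = floor((a_0 + m_{i+1})/d_{i+1}):
  m_1 = 1*21 - 0 = 21, d_1 = (448 - 21^2)/1 = 7/1 = 7, a_1 = floor((21 + 21)/7) = 6.
  m_2 = 7*6 - 21 = 21, d_2 = (448 - 21^2)/7 = 7/7 = 1, a_2 = floor((21 + 21)/1) = 42.
  m_3 = 1*42 - 21 = 21, d_3 = (448 - 21^2)/1 = 7/1 = 7: (m_3, d_3) = (m_1, d_1) = (21, 7), so from here the quotients repeat a_1, a_2; the period length is 2.
So sqrt(448) = [21; (6, 42)] with period length k = 2.
k is even, so the fundamental solution of x^2 - 448y^2 = 1 is (p_{k-1}, q_{k-1}) = (p_1, q_1); compute convergents through index 1.
Convergents (p_i = a_i*p_{i-1} + p_{i-2}, q_i = a_i*q_{i-1} + q_{i-2} with p_{-2}=0, p_{-1}=1, q_{-2}=1, q_{-1}=0):
  i=0: a_0=21, p_0 = 21*1 + 0 = 21, q_0 = 21*0 + 1 = 1.
  i=1: a_1=6, p_1 = 6*21 + 1 = 127, q_1 = 6*1 + 0 = 6.
Check: 127^2 - 448*6^2 = 16129 - 16128 = 1, so (x, y) = (127, 6) solves the equation, and by the theorem it is the least positive solution.

(x, y) = (127, 6)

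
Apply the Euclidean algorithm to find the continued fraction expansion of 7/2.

Run the Euclidean algorithm on 7 and 2; the successive quotients are the partial quotients a_0, a_1, ... (each step inverts the fractional part left over by the previous one):
  7 = 3*2 + 1, so a_0 = 3.
  2 = 2*1 + 0, so a_1 = 2.
The remainder reaches 0 after 2 divisions, so the expansion has 2 partial quotients, read off in order.

[3; 2]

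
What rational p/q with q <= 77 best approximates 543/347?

Expand x = 543/347 as a continued fraction with the Euclidean algorithm:
  543 = 1*347 + 196, so a_0 = 1.
  347 = 1*196 + 151, so a_1 = 1.
  196 = 1*151 + 45, so a_2 = 1.
  151 = 3*45 + 16, so a_3 = 3.
  45 = 2*16 + 13, so a_4 = 2.
  16 = 1*13 + 3, so a_5 = 1.
  13 = 4*3 + 1, so a_6 = 4.
  3 = 3*1 + 0, so a_7 = 3.
so x = [1; 1, 1, 3, 2, 1, 4, 3].
Convergents (p_i = a_i*p_{i-1} + p_{i-2}, q_i = a_i*q_{i-1} + q_{i-2} with p_{-2}=0, p_{-1}=1, q_{-2}=1, q_{-1}=0), until the denominator exceeds 77:
  i=0: a_0=1, p_0 = 1*1 + 0 = 1, q_0 = 1*0 + 1 = 1.
  i=1: a_1=1, p_1 = 1*1 + 1 = 2, q_1 = 1*1 + 0 = 1.
  i=2: a_2=1, p_2 = 1*2 + 1 = 3, q_2 = 1*1 + 1 = 2.
  i=3: a_3=3, p_3 = 3*3 + 2 = 11, q_3 = 3*2 + 1 = 7.
  i=4: a_4=2, p_4 = 2*11 + 3 = 25, q_4 = 2*7 + 2 = 16.
  i=5: a_5=1, p_5 = 1*25 + 11 = 36, q_5 = 1*16 + 7 = 23.
  i=6: a_6=4, p_6 = 4*36 + 25 = 169, q_6 = 4*23 + 16 = 108.
q_6 = 108 > 77, so the last convergent with denominator <= 77 is p_5/q_5 = 36/23.
The closest fraction with denominator <= 77 is either p_5/q_5 or the intermediate fraction (k*p_5 + p_4)/(k*q_5 + q_4) with the largest k >= 1 whose denominator stays <= 77; these approach x as k grows, and every other convergent or intermediate fraction in range is farther away.
Largest k: floor((77 - q_4)/q_5) = floor((77 - 16)/23) = 2.
That gives (2*36 + 25)/(2*23 + 16) = 97/62.
Compare the errors: |x - 36/23| = |543*23 - 36*347|/(347*23) = 3/7981, and |x - 97/62| = |543*62 - 97*347|/(347*62) = 7/21514.
Cross-multiplying, 7*7981 = 55867 < 64542 = 3*21514, so 7/21514 is smaller: the intermediate fraction 97/62 is closer to x than 36/23.

97/62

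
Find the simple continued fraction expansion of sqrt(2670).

[51; (1, 2, 20, 2, 1, 102)]

Write x_i = (sqrt(2670) + m_i)/d_i with (m_0, d_0) = (0, 1). a_0 = floor(sqrt(2670)) = 51, since 51^2 = 2601 <= 2670 < 2704 = 52^2.
Iterate m_{i+1} = d_i*a_i - m_i, d_{i+1} = (2670 - m_{i+1}^2)/d_i, a_{i+1} = floor((a_0 + m_{i+1})/d_{i+1}):
  m_1 = 1*51 - 0 = 51, d_1 = (2670 - 51^2)/1 = 69/1 = 69, a_1 = floor((51 + 51)/69) = 1.
  m_2 = 69*1 - 51 = 18, d_2 = (2670 - 18^2)/69 = 2346/69 = 34, a_2 = floor((51 + 18)/34) = 2.
  m_3 = 34*2 - 18 = 50, d_3 = (2670 - 50^2)/34 = 170/34 = 5, a_3 = floor((51 + 50)/5) = 20.
  m_4 = 5*20 - 50 = 50, d_4 = (2670 - 50^2)/5 = 170/5 = 34, a_4 = floor((51 + 50)/34) = 2.
  m_5 = 34*2 - 50 = 18, d_5 = (2670 - 18^2)/34 = 2346/34 = 69, a_5 = floor((51 + 18)/69) = 1.
  m_6 = 69*1 - 18 = 51, d_6 = (2670 - 51^2)/69 = 69/69 = 1, a_6 = floor((51 + 51)/1) = 102.
  m_7 = 1*102 - 51 = 51, d_7 = (2670 - 51^2)/1 = 69/1 = 69: (m_7, d_7) = (m_1, d_1) = (51, 69), so from here the quotients repeat a_1, ..., a_6; the period length is 6.
Hence the expansion of sqrt(2670) is a_0 = 51 followed by the repeating block 1, 2, 20, 2, 1, 102 (period 6).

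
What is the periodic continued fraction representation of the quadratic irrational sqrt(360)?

Write x_i = (sqrt(360) + m_i)/d_i with (m_0, d_0) = (0, 1). a_0 = floor(sqrt(360)) = 18, since 18^2 = 324 <= 360 < 361 = 19^2.
Iterate m_{i+1} = d_i*a_i - m_i, d_{i+1} = (360 - m_{i+1}^2)/d_i, a_{i+1} = floor((a_0 + m_{i+1})/d_{i+1}):
  m_1 = 1*18 - 0 = 18, d_1 = (360 - 18^2)/1 = 36/1 = 36, a_1 = floor((18 + 18)/36) = 1.
  m_2 = 36*1 - 18 = 18, d_2 = (360 - 18^2)/36 = 36/36 = 1, a_2 = floor((18 + 18)/1) = 36.
  m_3 = 1*36 - 18 = 18, d_3 = (360 - 18^2)/1 = 36/1 = 36: (m_3, d_3) = (m_1, d_1) = (18, 36), so from here the quotients repeat a_1, a_2; the period length is 2.
Hence the expansion of sqrt(360) is a_0 = 18 followed by the repeating block 1, 36 (period 2).

[18; (1, 36)]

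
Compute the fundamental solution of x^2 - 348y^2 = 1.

(x, y) = (1567, 84)

First expand sqrt(348) as a continued fraction. With x_i = (sqrt(348) + m_i)/d_i and (m_0, d_0) = (0, 1): a_0 = floor(sqrt(348)) = 18, since 18^2 = 324 <= 348 < 361 = 19^2.
Iterate m_{i+1} = d_i*a_i - m_i, d_{i+1} = (348 - m_{i+1}^2)/d_i, a_{i+1} = floor((a_0 + m_{i+1})/d_{i+1}):
  m_1 = 1*18 - 0 = 18, d_1 = (348 - 18^2)/1 = 24/1 = 24, a_1 = floor((18 + 18)/24) = 1.
  m_2 = 24*1 - 18 = 6, d_2 = (348 - 6^2)/24 = 312/24 = 13, a_2 = floor((18 + 6)/13) = 1.
  m_3 = 13*1 - 6 = 7, d_3 = (348 - 7^2)/13 = 299/13 = 23, a_3 = floor((18 + 7)/23) = 1.
  m_4 = 23*1 - 7 = 16, d_4 = (348 - 16^2)/23 = 92/23 = 4, a_4 = floor((18 + 16)/4) = 8.
  m_5 = 4*8 - 16 = 16, d_5 = (348 - 16^2)/4 = 92/4 = 23, a_5 = floor((18 + 16)/23) = 1.
  m_6 = 23*1 - 16 = 7, d_6 = (348 - 7^2)/23 = 299/23 = 13, a_6 = floor((18 + 7)/13) = 1.
  m_7 = 13*1 - 7 = 6, d_7 = (348 - 6^2)/13 = 312/13 = 24, a_7 = floor((18 + 6)/24) = 1.
  m_8 = 24*1 - 6 = 18, d_8 = (348 - 18^2)/24 = 24/24 = 1, a_8 = floor((18 + 18)/1) = 36.
  m_9 = 1*36 - 18 = 18, d_9 = (348 - 18^2)/1 = 24/1 = 24: (m_9, d_9) = (m_1, d_1) = (18, 24), so from here the quotients repeat a_1, ..., a_8; the period length is 8.
So sqrt(348) = [18; (1, 1, 1, 8, 1, 1, 1, 36)] with period length k = 8.
k is even, so the fundamental solution of x^2 - 348y^2 = 1 is (p_{k-1}, q_{k-1}) = (p_7, q_7); compute convergents through index 7.
Convergents (p_i = a_i*p_{i-1} + p_{i-2}, q_i = a_i*q_{i-1} + q_{i-2} with p_{-2}=0, p_{-1}=1, q_{-2}=1, q_{-1}=0):
  i=0: a_0=18, p_0 = 18*1 + 0 = 18, q_0 = 18*0 + 1 = 1.
  i=1: a_1=1, p_1 = 1*18 + 1 = 19, q_1 = 1*1 + 0 = 1.
  i=2: a_2=1, p_2 = 1*19 + 18 = 37, q_2 = 1*1 + 1 = 2.
  i=3: a_3=1, p_3 = 1*37 + 19 = 56, q_3 = 1*2 + 1 = 3.
  i=4: a_4=8, p_4 = 8*56 + 37 = 485, q_4 = 8*3 + 2 = 26.
  i=5: a_5=1, p_5 = 1*485 + 56 = 541, q_5 = 1*26 + 3 = 29.
  i=6: a_6=1, p_6 = 1*541 + 485 = 1026, q_6 = 1*29 + 26 = 55.
  i=7: a_7=1, p_7 = 1*1026 + 541 = 1567, q_7 = 1*55 + 29 = 84.
Check: 1567^2 - 348*84^2 = 2455489 - 2455488 = 1, so (x, y) = (1567, 84) solves the equation, and by the theorem it is the least positive solution.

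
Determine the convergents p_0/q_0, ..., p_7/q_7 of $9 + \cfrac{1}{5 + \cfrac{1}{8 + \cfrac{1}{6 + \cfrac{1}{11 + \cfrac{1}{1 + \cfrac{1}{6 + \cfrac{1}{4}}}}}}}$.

Using the convergent recurrence p_i = a_i*p_{i-1} + p_{i-2}, q_i = a_i*q_{i-1} + q_{i-2} with p_{-2}=0, p_{-1}=1, q_{-2}=1, q_{-1}=0:
  i=0: a_0=9, p_0 = 9*1 + 0 = 9, q_0 = 9*0 + 1 = 1.
  i=1: a_1=5, p_1 = 5*9 + 1 = 46, q_1 = 5*1 + 0 = 5.
  i=2: a_2=8, p_2 = 8*46 + 9 = 377, q_2 = 8*5 + 1 = 41.
  i=3: a_3=6, p_3 = 6*377 + 46 = 2308, q_3 = 6*41 + 5 = 251.
  i=4: a_4=11, p_4 = 11*2308 + 377 = 25765, q_4 = 11*251 + 41 = 2802.
  i=5: a_5=1, p_5 = 1*25765 + 2308 = 28073, q_5 = 1*2802 + 251 = 3053.
  i=6: a_6=6, p_6 = 6*28073 + 25765 = 194203, q_6 = 6*3053 + 2802 = 21120.
  i=7: a_7=4, p_7 = 4*194203 + 28073 = 804885, q_7 = 4*21120 + 3053 = 87533.

9/1, 46/5, 377/41, 2308/251, 25765/2802, 28073/3053, 194203/21120, 804885/87533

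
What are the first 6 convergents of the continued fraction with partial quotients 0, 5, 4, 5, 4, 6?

0/1, 1/5, 4/21, 21/110, 88/461, 549/2876

Using the convergent recurrence p_i = a_i*p_{i-1} + p_{i-2}, q_i = a_i*q_{i-1} + q_{i-2} with p_{-2}=0, p_{-1}=1, q_{-2}=1, q_{-1}=0:
  i=0: a_0=0, p_0 = 0*1 + 0 = 0, q_0 = 0*0 + 1 = 1.
  i=1: a_1=5, p_1 = 5*0 + 1 = 1, q_1 = 5*1 + 0 = 5.
  i=2: a_2=4, p_2 = 4*1 + 0 = 4, q_2 = 4*5 + 1 = 21.
  i=3: a_3=5, p_3 = 5*4 + 1 = 21, q_3 = 5*21 + 5 = 110.
  i=4: a_4=4, p_4 = 4*21 + 4 = 88, q_4 = 4*110 + 21 = 461.
  i=5: a_5=6, p_5 = 6*88 + 21 = 549, q_5 = 6*461 + 110 = 2876.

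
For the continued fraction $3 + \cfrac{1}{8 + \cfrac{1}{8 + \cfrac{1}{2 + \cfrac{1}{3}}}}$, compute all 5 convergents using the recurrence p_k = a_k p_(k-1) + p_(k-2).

Using the convergent recurrence p_i = a_i*p_{i-1} + p_{i-2}, q_i = a_i*q_{i-1} + q_{i-2} with p_{-2}=0, p_{-1}=1, q_{-2}=1, q_{-1}=0:
  i=0: a_0=3, p_0 = 3*1 + 0 = 3, q_0 = 3*0 + 1 = 1.
  i=1: a_1=8, p_1 = 8*3 + 1 = 25, q_1 = 8*1 + 0 = 8.
  i=2: a_2=8, p_2 = 8*25 + 3 = 203, q_2 = 8*8 + 1 = 65.
  i=3: a_3=2, p_3 = 2*203 + 25 = 431, q_3 = 2*65 + 8 = 138.
  i=4: a_4=3, p_4 = 3*431 + 203 = 1496, q_4 = 3*138 + 65 = 479.

3/1, 25/8, 203/65, 431/138, 1496/479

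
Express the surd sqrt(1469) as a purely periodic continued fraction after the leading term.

[38; (3, 18, 1, 4, 1, 18, 3, 76)]

Write x_i = (sqrt(1469) + m_i)/d_i with (m_0, d_0) = (0, 1). a_0 = floor(sqrt(1469)) = 38, since 38^2 = 1444 <= 1469 < 1521 = 39^2.
Iterate m_{i+1} = d_i*a_i - m_i, d_{i+1} = (1469 - m_{i+1}^2)/d_i, a_{i+1} = floor((a_0 + m_{i+1})/d_{i+1}):
  m_1 = 1*38 - 0 = 38, d_1 = (1469 - 38^2)/1 = 25/1 = 25, a_1 = floor((38 + 38)/25) = 3.
  m_2 = 25*3 - 38 = 37, d_2 = (1469 - 37^2)/25 = 100/25 = 4, a_2 = floor((38 + 37)/4) = 18.
  m_3 = 4*18 - 37 = 35, d_3 = (1469 - 35^2)/4 = 244/4 = 61, a_3 = floor((38 + 35)/61) = 1.
  m_4 = 61*1 - 35 = 26, d_4 = (1469 - 26^2)/61 = 793/61 = 13, a_4 = floor((38 + 26)/13) = 4.
  m_5 = 13*4 - 26 = 26, d_5 = (1469 - 26^2)/13 = 793/13 = 61, a_5 = floor((38 + 26)/61) = 1.
  m_6 = 61*1 - 26 = 35, d_6 = (1469 - 35^2)/61 = 244/61 = 4, a_6 = floor((38 + 35)/4) = 18.
  m_7 = 4*18 - 35 = 37, d_7 = (1469 - 37^2)/4 = 100/4 = 25, a_7 = floor((38 + 37)/25) = 3.
  m_8 = 25*3 - 37 = 38, d_8 = (1469 - 38^2)/25 = 25/25 = 1, a_8 = floor((38 + 38)/1) = 76.
  m_9 = 1*76 - 38 = 38, d_9 = (1469 - 38^2)/1 = 25/1 = 25: (m_9, d_9) = (m_1, d_1) = (38, 25), so from here the quotients repeat a_1, ..., a_8; the period length is 8.
Hence the expansion of sqrt(1469) is a_0 = 38 followed by the repeating block 3, 18, 1, 4, 1, 18, 3, 76 (period 8).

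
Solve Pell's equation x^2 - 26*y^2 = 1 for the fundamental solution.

First expand sqrt(26) as a continued fraction. With x_i = (sqrt(26) + m_i)/d_i and (m_0, d_0) = (0, 1): a_0 = floor(sqrt(26)) = 5, since 5^2 = 25 <= 26 < 36 = 6^2.
Iterate m_{i+1} = d_i*a_i - m_i, d_{i+1} = (26 - m_{i+1}^2)/d_i, a_{i+1} = floor((a_0 + m_{i+1})/d_{i+1}):
  m_1 = 1*5 - 0 = 5, d_1 = (26 - 5^2)/1 = 1/1 = 1, a_1 = floor((5 + 5)/1) = 10.
  m_2 = 1*10 - 5 = 5, d_2 = (26 - 5^2)/1 = 1/1 = 1: (m_2, d_2) = (m_1, d_1) = (5, 1), so from here the quotient a_1 repeats; the period length is 1.
So sqrt(26) = [5; (10)] with period length k = 1.
k is odd, so (p_{k-1}, q_{k-1}) only solves x^2 - 26y^2 = -1 and the fundamental solution of x^2 - 26y^2 = 1 is (p_{2k-1}, q_{2k-1}) = (p_1, q_1); compute convergents through index 1, running through the period twice.
Convergents (p_i = a_i*p_{i-1} + p_{i-2}, q_i = a_i*q_{i-1} + q_{i-2} with p_{-2}=0, p_{-1}=1, q_{-2}=1, q_{-1}=0):
  i=0: a_0=5, p_0 = 5*1 + 0 = 5, q_0 = 5*0 + 1 = 1.
  i=1: a_1=10, p_1 = 10*5 + 1 = 51, q_1 = 10*1 + 0 = 10.
Indeed p_0^2 - 26*q_0^2 = 25 - 26 = -1, not +1.
Check: 51^2 - 26*10^2 = 2601 - 2600 = 1, so (x, y) = (51, 10) solves the equation, and by the theorem it is the least positive solution.

(x, y) = (51, 10)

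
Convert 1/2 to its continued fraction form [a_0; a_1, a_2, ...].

Run the Euclidean algorithm on 1 and 2; the successive quotients are the partial quotients a_0, a_1, ... (each step inverts the fractional part left over by the previous one):
  1 = 0*2 + 1, so a_0 = 0.
  2 = 2*1 + 0, so a_1 = 2.
The remainder reaches 0 after 2 divisions, so the expansion has 2 partial quotients, read off in order.

[0; 2]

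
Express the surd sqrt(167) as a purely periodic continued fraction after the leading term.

Write x_i = (sqrt(167) + m_i)/d_i with (m_0, d_0) = (0, 1). a_0 = floor(sqrt(167)) = 12, since 12^2 = 144 <= 167 < 169 = 13^2.
Iterate m_{i+1} = d_i*a_i - m_i, d_{i+1} = (167 - m_{i+1}^2)/d_i, a_{i+1} = floor((a_0 + m_{i+1})/d_{i+1}):
  m_1 = 1*12 - 0 = 12, d_1 = (167 - 12^2)/1 = 23/1 = 23, a_1 = floor((12 + 12)/23) = 1.
  m_2 = 23*1 - 12 = 11, d_2 = (167 - 11^2)/23 = 46/23 = 2, a_2 = floor((12 + 11)/2) = 11.
  m_3 = 2*11 - 11 = 11, d_3 = (167 - 11^2)/2 = 46/2 = 23, a_3 = floor((12 + 11)/23) = 1.
  m_4 = 23*1 - 11 = 12, d_4 = (167 - 12^2)/23 = 23/23 = 1, a_4 = floor((12 + 12)/1) = 24.
  m_5 = 1*24 - 12 = 12, d_5 = (167 - 12^2)/1 = 23/1 = 23: (m_5, d_5) = (m_1, d_1) = (12, 23), so from here the quotients repeat a_1, ..., a_4; the period length is 4.
Hence the expansion of sqrt(167) is a_0 = 12 followed by the repeating block 1, 11, 1, 24 (period 4).

[12; (1, 11, 1, 24)]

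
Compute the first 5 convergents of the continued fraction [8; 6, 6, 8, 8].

Using the convergent recurrence p_i = a_i*p_{i-1} + p_{i-2}, q_i = a_i*q_{i-1} + q_{i-2} with p_{-2}=0, p_{-1}=1, q_{-2}=1, q_{-1}=0:
  i=0: a_0=8, p_0 = 8*1 + 0 = 8, q_0 = 8*0 + 1 = 1.
  i=1: a_1=6, p_1 = 6*8 + 1 = 49, q_1 = 6*1 + 0 = 6.
  i=2: a_2=6, p_2 = 6*49 + 8 = 302, q_2 = 6*6 + 1 = 37.
  i=3: a_3=8, p_3 = 8*302 + 49 = 2465, q_3 = 8*37 + 6 = 302.
  i=4: a_4=8, p_4 = 8*2465 + 302 = 20022, q_4 = 8*302 + 37 = 2453.

8/1, 49/6, 302/37, 2465/302, 20022/2453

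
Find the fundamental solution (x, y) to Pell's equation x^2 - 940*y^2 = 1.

(x, y) = (4231, 138)

First expand sqrt(940) as a continued fraction. With x_i = (sqrt(940) + m_i)/d_i and (m_0, d_0) = (0, 1): a_0 = floor(sqrt(940)) = 30, since 30^2 = 900 <= 940 < 961 = 31^2.
Iterate m_{i+1} = d_i*a_i - m_i, d_{i+1} = (940 - m_{i+1}^2)/d_i, a_{i+1} = floor((a_0 + m_{i+1})/d_{i+1}):
  m_1 = 1*30 - 0 = 30, d_1 = (940 - 30^2)/1 = 40/1 = 40, a_1 = floor((30 + 30)/40) = 1.
  m_2 = 40*1 - 30 = 10, d_2 = (940 - 10^2)/40 = 840/40 = 21, a_2 = floor((30 + 10)/21) = 1.
  m_3 = 21*1 - 10 = 11, d_3 = (940 - 11^2)/21 = 819/21 = 39, a_3 = floor((30 + 11)/39) = 1.
  m_4 = 39*1 - 11 = 28, d_4 = (940 - 28^2)/39 = 156/39 = 4, a_4 = floor((30 + 28)/4) = 14.
  m_5 = 4*14 - 28 = 28, d_5 = (940 - 28^2)/4 = 156/4 = 39, a_5 = floor((30 + 28)/39) = 1.
  m_6 = 39*1 - 28 = 11, d_6 = (940 - 11^2)/39 = 819/39 = 21, a_6 = floor((30 + 11)/21) = 1.
  m_7 = 21*1 - 11 = 10, d_7 = (940 - 10^2)/21 = 840/21 = 40, a_7 = floor((30 + 10)/40) = 1.
  m_8 = 40*1 - 10 = 30, d_8 = (940 - 30^2)/40 = 40/40 = 1, a_8 = floor((30 + 30)/1) = 60.
  m_9 = 1*60 - 30 = 30, d_9 = (940 - 30^2)/1 = 40/1 = 40: (m_9, d_9) = (m_1, d_1) = (30, 40), so from here the quotients repeat a_1, ..., a_8; the period length is 8.
So sqrt(940) = [30; (1, 1, 1, 14, 1, 1, 1, 60)] with period length k = 8.
k is even, so the fundamental solution of x^2 - 940y^2 = 1 is (p_{k-1}, q_{k-1}) = (p_7, q_7); compute convergents through index 7.
Convergents (p_i = a_i*p_{i-1} + p_{i-2}, q_i = a_i*q_{i-1} + q_{i-2} with p_{-2}=0, p_{-1}=1, q_{-2}=1, q_{-1}=0):
  i=0: a_0=30, p_0 = 30*1 + 0 = 30, q_0 = 30*0 + 1 = 1.
  i=1: a_1=1, p_1 = 1*30 + 1 = 31, q_1 = 1*1 + 0 = 1.
  i=2: a_2=1, p_2 = 1*31 + 30 = 61, q_2 = 1*1 + 1 = 2.
  i=3: a_3=1, p_3 = 1*61 + 31 = 92, q_3 = 1*2 + 1 = 3.
  i=4: a_4=14, p_4 = 14*92 + 61 = 1349, q_4 = 14*3 + 2 = 44.
  i=5: a_5=1, p_5 = 1*1349 + 92 = 1441, q_5 = 1*44 + 3 = 47.
  i=6: a_6=1, p_6 = 1*1441 + 1349 = 2790, q_6 = 1*47 + 44 = 91.
  i=7: a_7=1, p_7 = 1*2790 + 1441 = 4231, q_7 = 1*91 + 47 = 138.
Check: 4231^2 - 940*138^2 = 17901361 - 17901360 = 1, so (x, y) = (4231, 138) solves the equation, and by the theorem it is the least positive solution.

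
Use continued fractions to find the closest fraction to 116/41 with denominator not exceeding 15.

Expand x = 116/41 as a continued fraction with the Euclidean algorithm:
  116 = 2*41 + 34, so a_0 = 2.
  41 = 1*34 + 7, so a_1 = 1.
  34 = 4*7 + 6, so a_2 = 4.
  7 = 1*6 + 1, so a_3 = 1.
  6 = 6*1 + 0, so a_4 = 6.
so x = [2; 1, 4, 1, 6].
Convergents (p_i = a_i*p_{i-1} + p_{i-2}, q_i = a_i*q_{i-1} + q_{i-2} with p_{-2}=0, p_{-1}=1, q_{-2}=1, q_{-1}=0), until the denominator exceeds 15:
  i=0: a_0=2, p_0 = 2*1 + 0 = 2, q_0 = 2*0 + 1 = 1.
  i=1: a_1=1, p_1 = 1*2 + 1 = 3, q_1 = 1*1 + 0 = 1.
  i=2: a_2=4, p_2 = 4*3 + 2 = 14, q_2 = 4*1 + 1 = 5.
  i=3: a_3=1, p_3 = 1*14 + 3 = 17, q_3 = 1*5 + 1 = 6.
  i=4: a_4=6, p_4 = 6*17 + 14 = 116, q_4 = 6*6 + 5 = 41.
q_4 = 41 > 15, so the last convergent with denominator <= 15 is p_3/q_3 = 17/6.
The closest fraction with denominator <= 15 is either p_3/q_3 or the intermediate fraction (k*p_3 + p_2)/(k*q_3 + q_2) with the largest k >= 1 whose denominator stays <= 15; these approach x as k grows, and every other convergent or intermediate fraction in range is farther away.
Largest k: floor((15 - q_2)/q_3) = floor((15 - 5)/6) = 1.
That gives (1*17 + 14)/(1*6 + 5) = 31/11.
Compare the errors: |x - 17/6| = |116*6 - 17*41|/(41*6) = 1/246, and |x - 31/11| = |116*11 - 31*41|/(41*11) = 5/451.
Cross-multiplying, 1*451 = 451 < 1230 = 5*246, so 1/246 is smaller: the convergent 17/6 is closer to x than 31/11.

17/6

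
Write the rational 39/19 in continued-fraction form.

Run the Euclidean algorithm on 39 and 19; the successive quotients are the partial quotients a_0, a_1, ... (each step inverts the fractional part left over by the previous one):
  39 = 2*19 + 1, so a_0 = 2.
  19 = 19*1 + 0, so a_1 = 19.
The remainder reaches 0 after 2 divisions, so the expansion has 2 partial quotients, read off in order.

[2; 19]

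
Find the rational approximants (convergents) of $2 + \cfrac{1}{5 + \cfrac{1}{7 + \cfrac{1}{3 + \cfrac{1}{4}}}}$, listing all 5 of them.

Using the convergent recurrence p_i = a_i*p_{i-1} + p_{i-2}, q_i = a_i*q_{i-1} + q_{i-2} with p_{-2}=0, p_{-1}=1, q_{-2}=1, q_{-1}=0:
  i=0: a_0=2, p_0 = 2*1 + 0 = 2, q_0 = 2*0 + 1 = 1.
  i=1: a_1=5, p_1 = 5*2 + 1 = 11, q_1 = 5*1 + 0 = 5.
  i=2: a_2=7, p_2 = 7*11 + 2 = 79, q_2 = 7*5 + 1 = 36.
  i=3: a_3=3, p_3 = 3*79 + 11 = 248, q_3 = 3*36 + 5 = 113.
  i=4: a_4=4, p_4 = 4*248 + 79 = 1071, q_4 = 4*113 + 36 = 488.

2/1, 11/5, 79/36, 248/113, 1071/488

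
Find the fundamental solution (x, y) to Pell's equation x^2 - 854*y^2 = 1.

(x, y) = (1294299, 44290)

First expand sqrt(854) as a continued fraction. With x_i = (sqrt(854) + m_i)/d_i and (m_0, d_0) = (0, 1): a_0 = floor(sqrt(854)) = 29, since 29^2 = 841 <= 854 < 900 = 30^2.
Iterate m_{i+1} = d_i*a_i - m_i, d_{i+1} = (854 - m_{i+1}^2)/d_i, a_{i+1} = floor((a_0 + m_{i+1})/d_{i+1}):
  m_1 = 1*29 - 0 = 29, d_1 = (854 - 29^2)/1 = 13/1 = 13, a_1 = floor((29 + 29)/13) = 4.
  m_2 = 13*4 - 29 = 23, d_2 = (854 - 23^2)/13 = 325/13 = 25, a_2 = floor((29 + 23)/25) = 2.
  m_3 = 25*2 - 23 = 27, d_3 = (854 - 27^2)/25 = 125/25 = 5, a_3 = floor((29 + 27)/5) = 11.
  m_4 = 5*11 - 27 = 28, d_4 = (854 - 28^2)/5 = 70/5 = 14, a_4 = floor((29 + 28)/14) = 4.
  m_5 = 14*4 - 28 = 28, d_5 = (854 - 28^2)/14 = 70/14 = 5, a_5 = floor((29 + 28)/5) = 11.
  m_6 = 5*11 - 28 = 27, d_6 = (854 - 27^2)/5 = 125/5 = 25, a_6 = floor((29 + 27)/25) = 2.
  m_7 = 25*2 - 27 = 23, d_7 = (854 - 23^2)/25 = 325/25 = 13, a_7 = floor((29 + 23)/13) = 4.
  m_8 = 13*4 - 23 = 29, d_8 = (854 - 29^2)/13 = 13/13 = 1, a_8 = floor((29 + 29)/1) = 58.
  m_9 = 1*58 - 29 = 29, d_9 = (854 - 29^2)/1 = 13/1 = 13: (m_9, d_9) = (m_1, d_1) = (29, 13), so from here the quotients repeat a_1, ..., a_8; the period length is 8.
So sqrt(854) = [29; (4, 2, 11, 4, 11, 2, 4, 58)] with period length k = 8.
k is even, so the fundamental solution of x^2 - 854y^2 = 1 is (p_{k-1}, q_{k-1}) = (p_7, q_7); compute convergents through index 7.
Convergents (p_i = a_i*p_{i-1} + p_{i-2}, q_i = a_i*q_{i-1} + q_{i-2} with p_{-2}=0, p_{-1}=1, q_{-2}=1, q_{-1}=0):
  i=0: a_0=29, p_0 = 29*1 + 0 = 29, q_0 = 29*0 + 1 = 1.
  i=1: a_1=4, p_1 = 4*29 + 1 = 117, q_1 = 4*1 + 0 = 4.
  i=2: a_2=2, p_2 = 2*117 + 29 = 263, q_2 = 2*4 + 1 = 9.
  i=3: a_3=11, p_3 = 11*263 + 117 = 3010, q_3 = 11*9 + 4 = 103.
  i=4: a_4=4, p_4 = 4*3010 + 263 = 12303, q_4 = 4*103 + 9 = 421.
  i=5: a_5=11, p_5 = 11*12303 + 3010 = 138343, q_5 = 11*421 + 103 = 4734.
  i=6: a_6=2, p_6 = 2*138343 + 12303 = 288989, q_6 = 2*4734 + 421 = 9889.
  i=7: a_7=4, p_7 = 4*288989 + 138343 = 1294299, q_7 = 4*9889 + 4734 = 44290.
Check: 1294299^2 - 854*44290^2 = 1675209901401 - 1675209901400 = 1, so (x, y) = (1294299, 44290) solves the equation, and by the theorem it is the least positive solution.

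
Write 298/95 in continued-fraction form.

Run the Euclidean algorithm on 298 and 95; the successive quotients are the partial quotients a_0, a_1, ... (each step inverts the fractional part left over by the previous one):
  298 = 3*95 + 13, so a_0 = 3.
  95 = 7*13 + 4, so a_1 = 7.
  13 = 3*4 + 1, so a_2 = 3.
  4 = 4*1 + 0, so a_3 = 4.
The remainder reaches 0 after 4 divisions, so the expansion has 4 partial quotients, read off in order.

[3; 7, 3, 4]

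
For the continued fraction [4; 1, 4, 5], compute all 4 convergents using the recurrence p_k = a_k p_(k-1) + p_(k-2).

4/1, 5/1, 24/5, 125/26

Using the convergent recurrence p_i = a_i*p_{i-1} + p_{i-2}, q_i = a_i*q_{i-1} + q_{i-2} with p_{-2}=0, p_{-1}=1, q_{-2}=1, q_{-1}=0:
  i=0: a_0=4, p_0 = 4*1 + 0 = 4, q_0 = 4*0 + 1 = 1.
  i=1: a_1=1, p_1 = 1*4 + 1 = 5, q_1 = 1*1 + 0 = 1.
  i=2: a_2=4, p_2 = 4*5 + 4 = 24, q_2 = 4*1 + 1 = 5.
  i=3: a_3=5, p_3 = 5*24 + 5 = 125, q_3 = 5*5 + 1 = 26.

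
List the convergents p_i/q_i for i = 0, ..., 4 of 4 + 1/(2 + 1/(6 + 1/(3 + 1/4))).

Using the convergent recurrence p_i = a_i*p_{i-1} + p_{i-2}, q_i = a_i*q_{i-1} + q_{i-2} with p_{-2}=0, p_{-1}=1, q_{-2}=1, q_{-1}=0:
  i=0: a_0=4, p_0 = 4*1 + 0 = 4, q_0 = 4*0 + 1 = 1.
  i=1: a_1=2, p_1 = 2*4 + 1 = 9, q_1 = 2*1 + 0 = 2.
  i=2: a_2=6, p_2 = 6*9 + 4 = 58, q_2 = 6*2 + 1 = 13.
  i=3: a_3=3, p_3 = 3*58 + 9 = 183, q_3 = 3*13 + 2 = 41.
  i=4: a_4=4, p_4 = 4*183 + 58 = 790, q_4 = 4*41 + 13 = 177.

4/1, 9/2, 58/13, 183/41, 790/177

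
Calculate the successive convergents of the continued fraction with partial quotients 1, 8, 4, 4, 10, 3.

Using the convergent recurrence p_i = a_i*p_{i-1} + p_{i-2}, q_i = a_i*q_{i-1} + q_{i-2} with p_{-2}=0, p_{-1}=1, q_{-2}=1, q_{-1}=0:
  i=0: a_0=1, p_0 = 1*1 + 0 = 1, q_0 = 1*0 + 1 = 1.
  i=1: a_1=8, p_1 = 8*1 + 1 = 9, q_1 = 8*1 + 0 = 8.
  i=2: a_2=4, p_2 = 4*9 + 1 = 37, q_2 = 4*8 + 1 = 33.
  i=3: a_3=4, p_3 = 4*37 + 9 = 157, q_3 = 4*33 + 8 = 140.
  i=4: a_4=10, p_4 = 10*157 + 37 = 1607, q_4 = 10*140 + 33 = 1433.
  i=5: a_5=3, p_5 = 3*1607 + 157 = 4978, q_5 = 3*1433 + 140 = 4439.

1/1, 9/8, 37/33, 157/140, 1607/1433, 4978/4439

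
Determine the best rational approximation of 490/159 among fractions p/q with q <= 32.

Expand x = 490/159 as a continued fraction with the Euclidean algorithm:
  490 = 3*159 + 13, so a_0 = 3.
  159 = 12*13 + 3, so a_1 = 12.
  13 = 4*3 + 1, so a_2 = 4.
  3 = 3*1 + 0, so a_3 = 3.
so x = [3; 12, 4, 3].
Convergents (p_i = a_i*p_{i-1} + p_{i-2}, q_i = a_i*q_{i-1} + q_{i-2} with p_{-2}=0, p_{-1}=1, q_{-2}=1, q_{-1}=0), until the denominator exceeds 32:
  i=0: a_0=3, p_0 = 3*1 + 0 = 3, q_0 = 3*0 + 1 = 1.
  i=1: a_1=12, p_1 = 12*3 + 1 = 37, q_1 = 12*1 + 0 = 12.
  i=2: a_2=4, p_2 = 4*37 + 3 = 151, q_2 = 4*12 + 1 = 49.
q_2 = 49 > 32, so the last convergent with denominator <= 32 is p_1/q_1 = 37/12.
The closest fraction with denominator <= 32 is either p_1/q_1 or the intermediate fraction (k*p_1 + p_0)/(k*q_1 + q_0) with the largest k >= 1 whose denominator stays <= 32; these approach x as k grows, and every other convergent or intermediate fraction in range is farther away.
Largest k: floor((32 - q_0)/q_1) = floor((32 - 1)/12) = 2.
That gives (2*37 + 3)/(2*12 + 1) = 77/25.
Compare the errors: |x - 37/12| = |490*12 - 37*159|/(159*12) = 3/1908, and |x - 77/25| = |490*25 - 77*159|/(159*25) = 7/3975.
Cross-multiplying, 3*3975 = 11925 < 13356 = 7*1908, so 3/1908 is smaller: the convergent 37/12 is closer to x than 77/25.

37/12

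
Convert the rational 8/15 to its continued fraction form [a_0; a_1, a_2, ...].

Run the Euclidean algorithm on 8 and 15; the successive quotients are the partial quotients a_0, a_1, ... (each step inverts the fractional part left over by the previous one):
  8 = 0*15 + 8, so a_0 = 0.
  15 = 1*8 + 7, so a_1 = 1.
  8 = 1*7 + 1, so a_2 = 1.
  7 = 7*1 + 0, so a_3 = 7.
The remainder reaches 0 after 4 divisions, so the expansion has 4 partial quotients, read off in order.

[0; 1, 1, 7]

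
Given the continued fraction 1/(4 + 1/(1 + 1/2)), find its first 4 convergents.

0/1, 1/4, 1/5, 3/14

Using the convergent recurrence p_i = a_i*p_{i-1} + p_{i-2}, q_i = a_i*q_{i-1} + q_{i-2} with p_{-2}=0, p_{-1}=1, q_{-2}=1, q_{-1}=0:
  i=0: a_0=0, p_0 = 0*1 + 0 = 0, q_0 = 0*0 + 1 = 1.
  i=1: a_1=4, p_1 = 4*0 + 1 = 1, q_1 = 4*1 + 0 = 4.
  i=2: a_2=1, p_2 = 1*1 + 0 = 1, q_2 = 1*4 + 1 = 5.
  i=3: a_3=2, p_3 = 2*1 + 1 = 3, q_3 = 2*5 + 4 = 14.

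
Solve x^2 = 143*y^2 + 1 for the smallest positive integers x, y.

(x, y) = (12, 1)

First expand sqrt(143) as a continued fraction. With x_i = (sqrt(143) + m_i)/d_i and (m_0, d_0) = (0, 1): a_0 = floor(sqrt(143)) = 11, since 11^2 = 121 <= 143 < 144 = 12^2.
Iterate m_{i+1} = d_i*a_i - m_i, d_{i+1} = (143 - m_{i+1}^2)/d_i, a_{i+1} = floor((a_0 + m_{i+1})/d_{i+1}):
  m_1 = 1*11 - 0 = 11, d_1 = (143 - 11^2)/1 = 22/1 = 22, a_1 = floor((11 + 11)/22) = 1.
  m_2 = 22*1 - 11 = 11, d_2 = (143 - 11^2)/22 = 22/22 = 1, a_2 = floor((11 + 11)/1) = 22.
  m_3 = 1*22 - 11 = 11, d_3 = (143 - 11^2)/1 = 22/1 = 22: (m_3, d_3) = (m_1, d_1) = (11, 22), so from here the quotients repeat a_1, a_2; the period length is 2.
So sqrt(143) = [11; (1, 22)] with period length k = 2.
k is even, so the fundamental solution of x^2 - 143y^2 = 1 is (p_{k-1}, q_{k-1}) = (p_1, q_1); compute convergents through index 1.
Convergents (p_i = a_i*p_{i-1} + p_{i-2}, q_i = a_i*q_{i-1} + q_{i-2} with p_{-2}=0, p_{-1}=1, q_{-2}=1, q_{-1}=0):
  i=0: a_0=11, p_0 = 11*1 + 0 = 11, q_0 = 11*0 + 1 = 1.
  i=1: a_1=1, p_1 = 1*11 + 1 = 12, q_1 = 1*1 + 0 = 1.
Check: 12^2 - 143*1^2 = 144 - 143 = 1, so (x, y) = (12, 1) solves the equation, and by the theorem it is the least positive solution.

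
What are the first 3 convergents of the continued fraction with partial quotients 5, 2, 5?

5/1, 11/2, 60/11

Using the convergent recurrence p_i = a_i*p_{i-1} + p_{i-2}, q_i = a_i*q_{i-1} + q_{i-2} with p_{-2}=0, p_{-1}=1, q_{-2}=1, q_{-1}=0:
  i=0: a_0=5, p_0 = 5*1 + 0 = 5, q_0 = 5*0 + 1 = 1.
  i=1: a_1=2, p_1 = 2*5 + 1 = 11, q_1 = 2*1 + 0 = 2.
  i=2: a_2=5, p_2 = 5*11 + 5 = 60, q_2 = 5*2 + 1 = 11.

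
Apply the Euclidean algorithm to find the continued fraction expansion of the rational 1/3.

Run the Euclidean algorithm on 1 and 3; the successive quotients are the partial quotients a_0, a_1, ... (each step inverts the fractional part left over by the previous one):
  1 = 0*3 + 1, so a_0 = 0.
  3 = 3*1 + 0, so a_1 = 3.
The remainder reaches 0 after 2 divisions, so the expansion has 2 partial quotients, read off in order.

[0; 3]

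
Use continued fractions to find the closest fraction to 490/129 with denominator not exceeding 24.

Expand x = 490/129 as a continued fraction with the Euclidean algorithm:
  490 = 3*129 + 103, so a_0 = 3.
  129 = 1*103 + 26, so a_1 = 1.
  103 = 3*26 + 25, so a_2 = 3.
  26 = 1*25 + 1, so a_3 = 1.
  25 = 25*1 + 0, so a_4 = 25.
so x = [3; 1, 3, 1, 25].
Convergents (p_i = a_i*p_{i-1} + p_{i-2}, q_i = a_i*q_{i-1} + q_{i-2} with p_{-2}=0, p_{-1}=1, q_{-2}=1, q_{-1}=0), until the denominator exceeds 24:
  i=0: a_0=3, p_0 = 3*1 + 0 = 3, q_0 = 3*0 + 1 = 1.
  i=1: a_1=1, p_1 = 1*3 + 1 = 4, q_1 = 1*1 + 0 = 1.
  i=2: a_2=3, p_2 = 3*4 + 3 = 15, q_2 = 3*1 + 1 = 4.
  i=3: a_3=1, p_3 = 1*15 + 4 = 19, q_3 = 1*4 + 1 = 5.
  i=4: a_4=25, p_4 = 25*19 + 15 = 490, q_4 = 25*5 + 4 = 129.
q_4 = 129 > 24, so the last convergent with denominator <= 24 is p_3/q_3 = 19/5.
The closest fraction with denominator <= 24 is either p_3/q_3 or the intermediate fraction (k*p_3 + p_2)/(k*q_3 + q_2) with the largest k >= 1 whose denominator stays <= 24; these approach x as k grows, and every other convergent or intermediate fraction in range is farther away.
Largest k: floor((24 - q_2)/q_3) = floor((24 - 4)/5) = 4.
That gives (4*19 + 15)/(4*5 + 4) = 91/24.
Compare the errors: |x - 19/5| = |490*5 - 19*129|/(129*5) = 1/645, and |x - 91/24| = |490*24 - 91*129|/(129*24) = 21/3096.
Cross-multiplying, 1*3096 = 3096 < 13545 = 21*645, so 1/645 is smaller: the convergent 19/5 is closer to x than 91/24.

19/5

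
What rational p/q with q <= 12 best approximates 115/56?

Expand x = 115/56 as a continued fraction with the Euclidean algorithm:
  115 = 2*56 + 3, so a_0 = 2.
  56 = 18*3 + 2, so a_1 = 18.
  3 = 1*2 + 1, so a_2 = 1.
  2 = 2*1 + 0, so a_3 = 2.
so x = [2; 18, 1, 2].
Convergents (p_i = a_i*p_{i-1} + p_{i-2}, q_i = a_i*q_{i-1} + q_{i-2} with p_{-2}=0, p_{-1}=1, q_{-2}=1, q_{-1}=0), until the denominator exceeds 12:
  i=0: a_0=2, p_0 = 2*1 + 0 = 2, q_0 = 2*0 + 1 = 1.
  i=1: a_1=18, p_1 = 18*2 + 1 = 37, q_1 = 18*1 + 0 = 18.
q_1 = 18 > 12, so the last convergent with denominator <= 12 is p_0/q_0 = 2/1.
The closest fraction with denominator <= 12 is either p_0/q_0 or the intermediate fraction (k*p_0 + p_{-1})/(k*q_0 + q_{-1}) with the largest k >= 1 whose denominator stays <= 12; these approach x as k grows, and every other convergent or intermediate fraction in range is farther away.
Largest k: floor((12 - q_{-1})/q_0) = floor((12 - 0)/1) = 12 (using the seeds p_{-1} = 1, q_{-1} = 0).
That gives (12*2 + 1)/(12*1 + 0) = 25/12.
Compare the errors: |x - 2/1| = |115*1 - 2*56|/(56*1) = 3/56, and |x - 25/12| = |115*12 - 25*56|/(56*12) = 20/672.
Cross-multiplying, 20*56 = 1120 < 2016 = 3*672, so 20/672 is smaller: the intermediate fraction 25/12 is closer to x than 2/1.

25/12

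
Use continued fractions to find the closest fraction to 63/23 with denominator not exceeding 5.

Expand x = 63/23 as a continued fraction with the Euclidean algorithm:
  63 = 2*23 + 17, so a_0 = 2.
  23 = 1*17 + 6, so a_1 = 1.
  17 = 2*6 + 5, so a_2 = 2.
  6 = 1*5 + 1, so a_3 = 1.
  5 = 5*1 + 0, so a_4 = 5.
so x = [2; 1, 2, 1, 5].
Convergents (p_i = a_i*p_{i-1} + p_{i-2}, q_i = a_i*q_{i-1} + q_{i-2} with p_{-2}=0, p_{-1}=1, q_{-2}=1, q_{-1}=0), until the denominator exceeds 5:
  i=0: a_0=2, p_0 = 2*1 + 0 = 2, q_0 = 2*0 + 1 = 1.
  i=1: a_1=1, p_1 = 1*2 + 1 = 3, q_1 = 1*1 + 0 = 1.
  i=2: a_2=2, p_2 = 2*3 + 2 = 8, q_2 = 2*1 + 1 = 3.
  i=3: a_3=1, p_3 = 1*8 + 3 = 11, q_3 = 1*3 + 1 = 4.
  i=4: a_4=5, p_4 = 5*11 + 8 = 63, q_4 = 5*4 + 3 = 23.
q_4 = 23 > 5, so the last convergent with denominator <= 5 is p_3/q_3 = 11/4.
The closest fraction with denominator <= 5 is either p_3/q_3 or the intermediate fraction (k*p_3 + p_2)/(k*q_3 + q_2) with the largest k >= 1 whose denominator stays <= 5; these approach x as k grows, and every other convergent or intermediate fraction in range is farther away.
Largest k: floor((5 - q_2)/q_3) = floor((5 - 3)/4) = 0.
Since k = 0, no intermediate fraction beyond p_3/q_3 has denominator <= 5, so the convergent 11/4 is the closest (its error is |63*4 - 11*23|/(23*4) = 1/92).

11/4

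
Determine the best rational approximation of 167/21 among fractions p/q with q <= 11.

Expand x = 167/21 as a continued fraction with the Euclidean algorithm:
  167 = 7*21 + 20, so a_0 = 7.
  21 = 1*20 + 1, so a_1 = 1.
  20 = 20*1 + 0, so a_2 = 20.
so x = [7; 1, 20].
Convergents (p_i = a_i*p_{i-1} + p_{i-2}, q_i = a_i*q_{i-1} + q_{i-2} with p_{-2}=0, p_{-1}=1, q_{-2}=1, q_{-1}=0), until the denominator exceeds 11:
  i=0: a_0=7, p_0 = 7*1 + 0 = 7, q_0 = 7*0 + 1 = 1.
  i=1: a_1=1, p_1 = 1*7 + 1 = 8, q_1 = 1*1 + 0 = 1.
  i=2: a_2=20, p_2 = 20*8 + 7 = 167, q_2 = 20*1 + 1 = 21.
q_2 = 21 > 11, so the last convergent with denominator <= 11 is p_1/q_1 = 8/1.
The closest fraction with denominator <= 11 is either p_1/q_1 or the intermediate fraction (k*p_1 + p_0)/(k*q_1 + q_0) with the largest k >= 1 whose denominator stays <= 11; these approach x as k grows, and every other convergent or intermediate fraction in range is farther away.
Largest k: floor((11 - q_0)/q_1) = floor((11 - 1)/1) = 10.
That gives (10*8 + 7)/(10*1 + 1) = 87/11.
Compare the errors: |x - 8/1| = |167*1 - 8*21|/(21*1) = 1/21, and |x - 87/11| = |167*11 - 87*21|/(21*11) = 10/231.
Cross-multiplying, 10*21 = 210 < 231 = 1*231, so 10/231 is smaller: the intermediate fraction 87/11 is closer to x than 8/1.

87/11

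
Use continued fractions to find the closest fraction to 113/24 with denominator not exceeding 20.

Expand x = 113/24 as a continued fraction with the Euclidean algorithm:
  113 = 4*24 + 17, so a_0 = 4.
  24 = 1*17 + 7, so a_1 = 1.
  17 = 2*7 + 3, so a_2 = 2.
  7 = 2*3 + 1, so a_3 = 2.
  3 = 3*1 + 0, so a_4 = 3.
so x = [4; 1, 2, 2, 3].
Convergents (p_i = a_i*p_{i-1} + p_{i-2}, q_i = a_i*q_{i-1} + q_{i-2} with p_{-2}=0, p_{-1}=1, q_{-2}=1, q_{-1}=0), until the denominator exceeds 20:
  i=0: a_0=4, p_0 = 4*1 + 0 = 4, q_0 = 4*0 + 1 = 1.
  i=1: a_1=1, p_1 = 1*4 + 1 = 5, q_1 = 1*1 + 0 = 1.
  i=2: a_2=2, p_2 = 2*5 + 4 = 14, q_2 = 2*1 + 1 = 3.
  i=3: a_3=2, p_3 = 2*14 + 5 = 33, q_3 = 2*3 + 1 = 7.
  i=4: a_4=3, p_4 = 3*33 + 14 = 113, q_4 = 3*7 + 3 = 24.
q_4 = 24 > 20, so the last convergent with denominator <= 20 is p_3/q_3 = 33/7.
The closest fraction with denominator <= 20 is either p_3/q_3 or the intermediate fraction (k*p_3 + p_2)/(k*q_3 + q_2) with the largest k >= 1 whose denominator stays <= 20; these approach x as k grows, and every other convergent or intermediate fraction in range is farther away.
Largest k: floor((20 - q_2)/q_3) = floor((20 - 3)/7) = 2.
That gives (2*33 + 14)/(2*7 + 3) = 80/17.
Compare the errors: |x - 33/7| = |113*7 - 33*24|/(24*7) = 1/168, and |x - 80/17| = |113*17 - 80*24|/(24*17) = 1/408.
Cross-multiplying, 1*168 = 168 < 408 = 1*408, so 1/408 is smaller: the intermediate fraction 80/17 is closer to x than 33/7.

80/17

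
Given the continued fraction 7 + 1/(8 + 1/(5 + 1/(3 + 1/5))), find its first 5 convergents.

Using the convergent recurrence p_i = a_i*p_{i-1} + p_{i-2}, q_i = a_i*q_{i-1} + q_{i-2} with p_{-2}=0, p_{-1}=1, q_{-2}=1, q_{-1}=0:
  i=0: a_0=7, p_0 = 7*1 + 0 = 7, q_0 = 7*0 + 1 = 1.
  i=1: a_1=8, p_1 = 8*7 + 1 = 57, q_1 = 8*1 + 0 = 8.
  i=2: a_2=5, p_2 = 5*57 + 7 = 292, q_2 = 5*8 + 1 = 41.
  i=3: a_3=3, p_3 = 3*292 + 57 = 933, q_3 = 3*41 + 8 = 131.
  i=4: a_4=5, p_4 = 5*933 + 292 = 4957, q_4 = 5*131 + 41 = 696.

7/1, 57/8, 292/41, 933/131, 4957/696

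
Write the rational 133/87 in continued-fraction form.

[1; 1, 1, 8, 5]

Run the Euclidean algorithm on 133 and 87; the successive quotients are the partial quotients a_0, a_1, ... (each step inverts the fractional part left over by the previous one):
  133 = 1*87 + 46, so a_0 = 1.
  87 = 1*46 + 41, so a_1 = 1.
  46 = 1*41 + 5, so a_2 = 1.
  41 = 8*5 + 1, so a_3 = 8.
  5 = 5*1 + 0, so a_4 = 5.
The remainder reaches 0 after 5 divisions, so the expansion has 5 partial quotients, read off in order.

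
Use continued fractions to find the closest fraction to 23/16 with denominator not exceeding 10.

Expand x = 23/16 as a continued fraction with the Euclidean algorithm:
  23 = 1*16 + 7, so a_0 = 1.
  16 = 2*7 + 2, so a_1 = 2.
  7 = 3*2 + 1, so a_2 = 3.
  2 = 2*1 + 0, so a_3 = 2.
so x = [1; 2, 3, 2].
Convergents (p_i = a_i*p_{i-1} + p_{i-2}, q_i = a_i*q_{i-1} + q_{i-2} with p_{-2}=0, p_{-1}=1, q_{-2}=1, q_{-1}=0), until the denominator exceeds 10:
  i=0: a_0=1, p_0 = 1*1 + 0 = 1, q_0 = 1*0 + 1 = 1.
  i=1: a_1=2, p_1 = 2*1 + 1 = 3, q_1 = 2*1 + 0 = 2.
  i=2: a_2=3, p_2 = 3*3 + 1 = 10, q_2 = 3*2 + 1 = 7.
  i=3: a_3=2, p_3 = 2*10 + 3 = 23, q_3 = 2*7 + 2 = 16.
q_3 = 16 > 10, so the last convergent with denominator <= 10 is p_2/q_2 = 10/7.
The closest fraction with denominator <= 10 is either p_2/q_2 or the intermediate fraction (k*p_2 + p_1)/(k*q_2 + q_1) with the largest k >= 1 whose denominator stays <= 10; these approach x as k grows, and every other convergent or intermediate fraction in range is farther away.
Largest k: floor((10 - q_1)/q_2) = floor((10 - 2)/7) = 1.
That gives (1*10 + 3)/(1*7 + 2) = 13/9.
Compare the errors: |x - 10/7| = |23*7 - 10*16|/(16*7) = 1/112, and |x - 13/9| = |23*9 - 13*16|/(16*9) = 1/144.
Cross-multiplying, 1*112 = 112 < 144 = 1*144, so 1/144 is smaller: the intermediate fraction 13/9 is closer to x than 10/7.

13/9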